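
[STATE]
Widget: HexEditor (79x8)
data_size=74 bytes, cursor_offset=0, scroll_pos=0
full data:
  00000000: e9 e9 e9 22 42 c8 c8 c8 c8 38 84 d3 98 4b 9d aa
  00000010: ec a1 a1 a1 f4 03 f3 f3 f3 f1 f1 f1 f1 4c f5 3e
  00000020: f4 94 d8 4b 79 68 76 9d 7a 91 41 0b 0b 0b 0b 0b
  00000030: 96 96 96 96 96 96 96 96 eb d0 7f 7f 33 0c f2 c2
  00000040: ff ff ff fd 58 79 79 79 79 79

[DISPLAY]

00000000  E9 e9 e9 22 42 c8 c8 c8  c8 38 84 d3 98 4b 9d aa  |..."B....8...K..| 
00000010  ec a1 a1 a1 f4 03 f3 f3  f3 f1 f1 f1 f1 4c f5 3e  |.............L.>| 
00000020  f4 94 d8 4b 79 68 76 9d  7a 91 41 0b 0b 0b 0b 0b  |...Kyhv.z.A.....| 
00000030  96 96 96 96 96 96 96 96  eb d0 7f 7f 33 0c f2 c2  |............3...| 
00000040  ff ff ff fd 58 79 79 79  79 79                    |....Xyyyyy      | 
                                                                               
                                                                               
                                                                               


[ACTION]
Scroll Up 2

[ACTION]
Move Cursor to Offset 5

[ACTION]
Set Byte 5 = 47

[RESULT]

00000000  e9 e9 e9 22 42 47 c8 c8  c8 38 84 d3 98 4b 9d aa  |..."BG...8...K..| 
00000010  ec a1 a1 a1 f4 03 f3 f3  f3 f1 f1 f1 f1 4c f5 3e  |.............L.>| 
00000020  f4 94 d8 4b 79 68 76 9d  7a 91 41 0b 0b 0b 0b 0b  |...Kyhv.z.A.....| 
00000030  96 96 96 96 96 96 96 96  eb d0 7f 7f 33 0c f2 c2  |............3...| 
00000040  ff ff ff fd 58 79 79 79  79 79                    |....Xyyyyy      | 
                                                                               
                                                                               
                                                                               


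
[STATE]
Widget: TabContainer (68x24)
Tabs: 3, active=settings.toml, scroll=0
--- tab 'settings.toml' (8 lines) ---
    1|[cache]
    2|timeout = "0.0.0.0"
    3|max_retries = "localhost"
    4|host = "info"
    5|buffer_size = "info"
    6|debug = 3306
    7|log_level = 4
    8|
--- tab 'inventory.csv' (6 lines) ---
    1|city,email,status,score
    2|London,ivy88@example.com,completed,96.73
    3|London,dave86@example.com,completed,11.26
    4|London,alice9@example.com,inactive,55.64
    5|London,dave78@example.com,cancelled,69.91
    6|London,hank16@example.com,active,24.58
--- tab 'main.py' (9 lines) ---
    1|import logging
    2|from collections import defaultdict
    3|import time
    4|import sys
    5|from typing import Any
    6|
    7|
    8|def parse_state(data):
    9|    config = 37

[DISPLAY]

[settings.toml]│ inventory.csv │ main.py                            
────────────────────────────────────────────────────────────────────
[cache]                                                             
timeout = "0.0.0.0"                                                 
max_retries = "localhost"                                           
host = "info"                                                       
buffer_size = "info"                                                
debug = 3306                                                        
log_level = 4                                                       
                                                                    
                                                                    
                                                                    
                                                                    
                                                                    
                                                                    
                                                                    
                                                                    
                                                                    
                                                                    
                                                                    
                                                                    
                                                                    
                                                                    
                                                                    


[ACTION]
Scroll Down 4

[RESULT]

[settings.toml]│ inventory.csv │ main.py                            
────────────────────────────────────────────────────────────────────
buffer_size = "info"                                                
debug = 3306                                                        
log_level = 4                                                       
                                                                    
                                                                    
                                                                    
                                                                    
                                                                    
                                                                    
                                                                    
                                                                    
                                                                    
                                                                    
                                                                    
                                                                    
                                                                    
                                                                    
                                                                    
                                                                    
                                                                    
                                                                    
                                                                    


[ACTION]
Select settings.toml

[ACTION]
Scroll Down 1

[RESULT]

[settings.toml]│ inventory.csv │ main.py                            
────────────────────────────────────────────────────────────────────
timeout = "0.0.0.0"                                                 
max_retries = "localhost"                                           
host = "info"                                                       
buffer_size = "info"                                                
debug = 3306                                                        
log_level = 4                                                       
                                                                    
                                                                    
                                                                    
                                                                    
                                                                    
                                                                    
                                                                    
                                                                    
                                                                    
                                                                    
                                                                    
                                                                    
                                                                    
                                                                    
                                                                    
                                                                    


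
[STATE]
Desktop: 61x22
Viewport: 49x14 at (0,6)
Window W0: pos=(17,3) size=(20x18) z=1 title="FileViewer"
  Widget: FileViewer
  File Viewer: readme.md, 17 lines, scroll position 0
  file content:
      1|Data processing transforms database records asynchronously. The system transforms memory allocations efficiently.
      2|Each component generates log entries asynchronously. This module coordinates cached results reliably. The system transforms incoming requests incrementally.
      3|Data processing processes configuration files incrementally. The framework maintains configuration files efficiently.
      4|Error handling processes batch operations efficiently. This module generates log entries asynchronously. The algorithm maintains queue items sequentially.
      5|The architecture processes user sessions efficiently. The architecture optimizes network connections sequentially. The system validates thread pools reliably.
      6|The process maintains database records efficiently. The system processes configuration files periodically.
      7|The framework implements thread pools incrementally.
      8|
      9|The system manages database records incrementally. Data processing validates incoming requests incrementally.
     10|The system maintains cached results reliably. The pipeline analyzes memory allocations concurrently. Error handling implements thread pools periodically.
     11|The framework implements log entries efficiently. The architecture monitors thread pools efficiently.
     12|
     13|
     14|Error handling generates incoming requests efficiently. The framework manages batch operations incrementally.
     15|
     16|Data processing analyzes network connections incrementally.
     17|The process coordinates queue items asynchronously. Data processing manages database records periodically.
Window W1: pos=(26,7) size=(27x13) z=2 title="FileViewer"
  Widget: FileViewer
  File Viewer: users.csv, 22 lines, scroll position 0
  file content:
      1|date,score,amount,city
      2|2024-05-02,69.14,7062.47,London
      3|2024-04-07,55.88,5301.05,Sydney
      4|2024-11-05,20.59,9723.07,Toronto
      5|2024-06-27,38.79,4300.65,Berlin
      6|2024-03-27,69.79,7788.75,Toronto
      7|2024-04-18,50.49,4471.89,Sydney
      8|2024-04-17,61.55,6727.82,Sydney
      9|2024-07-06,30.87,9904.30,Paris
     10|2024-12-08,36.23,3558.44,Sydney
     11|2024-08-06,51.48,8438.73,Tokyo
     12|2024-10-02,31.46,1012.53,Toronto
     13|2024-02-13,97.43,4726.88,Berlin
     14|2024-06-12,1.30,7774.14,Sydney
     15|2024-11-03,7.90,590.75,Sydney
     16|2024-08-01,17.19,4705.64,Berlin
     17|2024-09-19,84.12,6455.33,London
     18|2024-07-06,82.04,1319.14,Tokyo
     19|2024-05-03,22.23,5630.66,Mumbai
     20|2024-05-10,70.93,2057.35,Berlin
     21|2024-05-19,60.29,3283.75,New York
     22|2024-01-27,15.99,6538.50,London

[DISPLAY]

                 ┃Data processing t▲┃            
                 ┃Each com┏━━━━━━━━━━━━━━━━━━━━━━
                 ┃Data pro┃ FileViewer           
                 ┃Error ha┠──────────────────────
                 ┃The arch┃date,score,amount,city
                 ┃The proc┃2024-05-02,69.14,7062.
                 ┃The fram┃2024-04-07,55.88,5301.
                 ┃        ┃2024-11-05,20.59,9723.
                 ┃The syst┃2024-06-27,38.79,4300.
                 ┃The syst┃2024-03-27,69.79,7788.
                 ┃The fram┃2024-04-18,50.49,4471.
                 ┃        ┃2024-04-17,61.55,6727.
                 ┃        ┃2024-07-06,30.87,9904.
                 ┃Error ha┗━━━━━━━━━━━━━━━━━━━━━━


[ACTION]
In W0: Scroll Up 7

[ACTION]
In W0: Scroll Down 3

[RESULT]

                 ┃Error handling pr▲┃            
                 ┃The arch┏━━━━━━━━━━━━━━━━━━━━━━
                 ┃The proc┃ FileViewer           
                 ┃The fram┠──────────────────────
                 ┃        ┃date,score,amount,city
                 ┃The syst┃2024-05-02,69.14,7062.
                 ┃The syst┃2024-04-07,55.88,5301.
                 ┃The fram┃2024-11-05,20.59,9723.
                 ┃        ┃2024-06-27,38.79,4300.
                 ┃        ┃2024-03-27,69.79,7788.
                 ┃Error ha┃2024-04-18,50.49,4471.
                 ┃        ┃2024-04-17,61.55,6727.
                 ┃Data pro┃2024-07-06,30.87,9904.
                 ┃The proc┗━━━━━━━━━━━━━━━━━━━━━━


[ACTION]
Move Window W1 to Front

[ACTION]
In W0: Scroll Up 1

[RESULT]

                 ┃Data processing p▲┃            
                 ┃Error ha┏━━━━━━━━━━━━━━━━━━━━━━
                 ┃The arch┃ FileViewer           
                 ┃The proc┠──────────────────────
                 ┃The fram┃date,score,amount,city
                 ┃        ┃2024-05-02,69.14,7062.
                 ┃The syst┃2024-04-07,55.88,5301.
                 ┃The syst┃2024-11-05,20.59,9723.
                 ┃The fram┃2024-06-27,38.79,4300.
                 ┃        ┃2024-03-27,69.79,7788.
                 ┃        ┃2024-04-18,50.49,4471.
                 ┃Error ha┃2024-04-17,61.55,6727.
                 ┃        ┃2024-07-06,30.87,9904.
                 ┃Data pro┗━━━━━━━━━━━━━━━━━━━━━━


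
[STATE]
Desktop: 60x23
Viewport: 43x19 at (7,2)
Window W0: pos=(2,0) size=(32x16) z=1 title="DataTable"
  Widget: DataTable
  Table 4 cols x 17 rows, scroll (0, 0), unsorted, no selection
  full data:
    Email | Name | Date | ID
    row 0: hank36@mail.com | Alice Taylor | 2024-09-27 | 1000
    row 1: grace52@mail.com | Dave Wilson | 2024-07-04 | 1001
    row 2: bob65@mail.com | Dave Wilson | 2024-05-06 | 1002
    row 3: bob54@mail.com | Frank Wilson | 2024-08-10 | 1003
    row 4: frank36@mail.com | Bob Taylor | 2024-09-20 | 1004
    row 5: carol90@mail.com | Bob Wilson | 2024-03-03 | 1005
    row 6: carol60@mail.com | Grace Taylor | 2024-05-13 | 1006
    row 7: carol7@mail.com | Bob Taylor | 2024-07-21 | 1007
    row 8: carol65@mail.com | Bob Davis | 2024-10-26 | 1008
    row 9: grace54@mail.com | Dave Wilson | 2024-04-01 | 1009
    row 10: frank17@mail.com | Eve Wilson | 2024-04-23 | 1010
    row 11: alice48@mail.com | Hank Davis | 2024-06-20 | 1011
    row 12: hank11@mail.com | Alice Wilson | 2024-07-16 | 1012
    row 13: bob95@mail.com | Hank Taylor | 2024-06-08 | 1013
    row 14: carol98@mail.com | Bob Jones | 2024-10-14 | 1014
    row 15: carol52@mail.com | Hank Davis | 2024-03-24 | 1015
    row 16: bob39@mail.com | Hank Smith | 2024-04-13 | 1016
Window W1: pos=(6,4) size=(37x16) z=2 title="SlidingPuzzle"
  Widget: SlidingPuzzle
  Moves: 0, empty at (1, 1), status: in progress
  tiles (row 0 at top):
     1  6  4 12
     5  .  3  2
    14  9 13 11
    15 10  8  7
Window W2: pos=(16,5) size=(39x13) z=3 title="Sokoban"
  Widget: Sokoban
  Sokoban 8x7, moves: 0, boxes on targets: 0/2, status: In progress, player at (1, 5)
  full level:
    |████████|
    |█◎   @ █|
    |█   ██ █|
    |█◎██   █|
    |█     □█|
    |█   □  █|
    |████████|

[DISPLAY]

──────────────────────────┨                
l           │Name        │┃                
━━━━━━━━━━━━━━━━━━━━━━━━━━━━━━━━━━━┓       
 SlidingP┏━━━━━━━━━━━━━━━━━━━━━━━━━━━━━━━━━
─────────┃ Sokoban                         
┌────┬───┠─────────────────────────────────
│  1 │  6┃████████                         
├────┼───┃█◎   @ █                         
│  5 │   ┃█   ██ █                         
├────┼───┃█◎██   █                         
│ 14 │  9┃█     □█                         
├────┼───┃█   □  █                         
│ 15 │ 10┃████████                         
└────┴───┃Moves: 0  0/2                    
Moves: 0 ┃                                 
         ┗━━━━━━━━━━━━━━━━━━━━━━━━━━━━━━━━━
                                   ┃       
━━━━━━━━━━━━━━━━━━━━━━━━━━━━━━━━━━━┛       
                                           


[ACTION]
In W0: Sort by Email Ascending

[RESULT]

──────────────────────────┨                
l          ▲│Name        │┃                
━━━━━━━━━━━━━━━━━━━━━━━━━━━━━━━━━━━┓       
 SlidingP┏━━━━━━━━━━━━━━━━━━━━━━━━━━━━━━━━━
─────────┃ Sokoban                         
┌────┬───┠─────────────────────────────────
│  1 │  6┃████████                         
├────┼───┃█◎   @ █                         
│  5 │   ┃█   ██ █                         
├────┼───┃█◎██   █                         
│ 14 │  9┃█     □█                         
├────┼───┃█   □  █                         
│ 15 │ 10┃████████                         
└────┴───┃Moves: 0  0/2                    
Moves: 0 ┃                                 
         ┗━━━━━━━━━━━━━━━━━━━━━━━━━━━━━━━━━
                                   ┃       
━━━━━━━━━━━━━━━━━━━━━━━━━━━━━━━━━━━┛       
                                           


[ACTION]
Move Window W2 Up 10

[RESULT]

─────────┠─────────────────────────────────
l        ┃████████                         
━━━━━━━━━┃█◎   @ █                         
 SlidingP┃█   ██ █                         
─────────┃█◎██   █                         
┌────┬───┃█     □█                         
│  1 │  6┃█   □  █                         
├────┼───┃████████                         
│  5 │   ┃Moves: 0  0/2                    
├────┼───┃                                 
│ 14 │  9┗━━━━━━━━━━━━━━━━━━━━━━━━━━━━━━━━━
├────┼────┼────┼────┤              ┃       
│ 15 │ 10 │  8 │  7 │              ┃       
└────┴────┴────┴────┘              ┃       
Moves: 0                           ┃       
                                   ┃       
                                   ┃       
━━━━━━━━━━━━━━━━━━━━━━━━━━━━━━━━━━━┛       
                                           


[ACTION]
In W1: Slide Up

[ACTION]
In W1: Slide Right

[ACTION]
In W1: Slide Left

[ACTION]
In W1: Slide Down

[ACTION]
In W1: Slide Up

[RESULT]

─────────┠─────────────────────────────────
l        ┃████████                         
━━━━━━━━━┃█◎   @ █                         
 SlidingP┃█   ██ █                         
─────────┃█◎██   █                         
┌────┬───┃█     □█                         
│  1 │  6┃█   □  █                         
├────┼───┃████████                         
│  5 │  9┃Moves: 0  0/2                    
├────┼───┃                                 
│ 14 │   ┗━━━━━━━━━━━━━━━━━━━━━━━━━━━━━━━━━
├────┼────┼────┼────┤              ┃       
│ 15 │ 10 │  8 │  7 │              ┃       
└────┴────┴────┴────┘              ┃       
Moves: 5                           ┃       
                                   ┃       
                                   ┃       
━━━━━━━━━━━━━━━━━━━━━━━━━━━━━━━━━━━┛       
                                           


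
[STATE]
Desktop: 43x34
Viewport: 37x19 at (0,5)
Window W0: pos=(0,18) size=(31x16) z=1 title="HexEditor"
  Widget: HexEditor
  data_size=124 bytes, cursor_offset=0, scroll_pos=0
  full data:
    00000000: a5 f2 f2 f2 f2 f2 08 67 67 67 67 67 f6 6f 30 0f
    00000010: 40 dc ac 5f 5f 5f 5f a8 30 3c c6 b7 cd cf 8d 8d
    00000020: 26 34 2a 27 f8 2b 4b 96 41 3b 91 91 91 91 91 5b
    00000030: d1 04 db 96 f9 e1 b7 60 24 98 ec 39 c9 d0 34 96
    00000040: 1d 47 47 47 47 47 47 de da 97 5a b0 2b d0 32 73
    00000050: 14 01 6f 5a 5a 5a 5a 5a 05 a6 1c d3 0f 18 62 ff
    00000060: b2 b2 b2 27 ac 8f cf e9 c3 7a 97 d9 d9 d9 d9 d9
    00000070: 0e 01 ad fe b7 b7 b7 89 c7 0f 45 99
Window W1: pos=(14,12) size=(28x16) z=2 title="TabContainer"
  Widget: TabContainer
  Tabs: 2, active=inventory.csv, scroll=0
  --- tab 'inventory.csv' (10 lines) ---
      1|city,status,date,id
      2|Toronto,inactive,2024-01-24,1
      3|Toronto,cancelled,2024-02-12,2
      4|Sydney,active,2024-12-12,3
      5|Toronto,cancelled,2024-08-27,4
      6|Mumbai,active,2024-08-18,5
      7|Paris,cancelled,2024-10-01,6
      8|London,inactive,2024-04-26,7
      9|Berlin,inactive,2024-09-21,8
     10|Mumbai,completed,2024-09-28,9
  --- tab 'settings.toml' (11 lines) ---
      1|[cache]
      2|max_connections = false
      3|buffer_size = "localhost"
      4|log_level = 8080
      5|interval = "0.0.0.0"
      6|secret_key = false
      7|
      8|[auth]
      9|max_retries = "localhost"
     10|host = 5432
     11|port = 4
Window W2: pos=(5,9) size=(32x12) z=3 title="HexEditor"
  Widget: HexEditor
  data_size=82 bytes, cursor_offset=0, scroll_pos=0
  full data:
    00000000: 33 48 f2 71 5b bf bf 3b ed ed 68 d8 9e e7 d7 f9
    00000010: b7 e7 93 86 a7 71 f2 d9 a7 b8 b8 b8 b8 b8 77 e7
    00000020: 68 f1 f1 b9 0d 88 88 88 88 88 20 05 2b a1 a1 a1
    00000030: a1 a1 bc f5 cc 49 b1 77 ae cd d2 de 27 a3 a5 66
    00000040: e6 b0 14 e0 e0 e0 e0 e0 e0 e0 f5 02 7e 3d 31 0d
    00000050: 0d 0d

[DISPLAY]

                                     
                                     
                                     
                                     
     ┏━━━━━━━━━━━━━━━━━━━━━━━━━━━━━━┓
     ┃ HexEditor                    ┃
     ┠──────────────────────────────┨
     ┃00000000  33 48 f2 71 5b bf bf┃
     ┃00000010  b7 e7 93 86 a7 71 f2┃
     ┃00000020  68 f1 f1 b9 0d 88 88┃
     ┃00000030  a1 a1 bc f5 cc 49 b1┃
     ┃00000040  e6 b0 14 e0 e0 e0 e0┃
     ┃00000050  0d 0d               ┃
┏━━━━┃                              ┃
┃ Hex┃                              ┃
┠────┗━━━━━━━━━━━━━━━━━━━━━━━━━━━━━━┛
┃00000000  A5 ┃Toronto,cancelled,2024
┃00000010  40 ┃Mumbai,active,2024-08-
┃00000020  26 ┃Paris,cancelled,2024-1


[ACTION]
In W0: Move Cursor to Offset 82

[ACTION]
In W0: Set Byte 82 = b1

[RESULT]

                                     
                                     
                                     
                                     
     ┏━━━━━━━━━━━━━━━━━━━━━━━━━━━━━━┓
     ┃ HexEditor                    ┃
     ┠──────────────────────────────┨
     ┃00000000  33 48 f2 71 5b bf bf┃
     ┃00000010  b7 e7 93 86 a7 71 f2┃
     ┃00000020  68 f1 f1 b9 0d 88 88┃
     ┃00000030  a1 a1 bc f5 cc 49 b1┃
     ┃00000040  e6 b0 14 e0 e0 e0 e0┃
     ┃00000050  0d 0d               ┃
┏━━━━┃                              ┃
┃ Hex┃                              ┃
┠────┗━━━━━━━━━━━━━━━━━━━━━━━━━━━━━━┛
┃00000000  a5 ┃Toronto,cancelled,2024
┃00000010  40 ┃Mumbai,active,2024-08-
┃00000020  26 ┃Paris,cancelled,2024-1


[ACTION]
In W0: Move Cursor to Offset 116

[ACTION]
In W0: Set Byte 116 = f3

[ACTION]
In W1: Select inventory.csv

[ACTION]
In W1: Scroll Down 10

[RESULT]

                                     
                                     
                                     
                                     
     ┏━━━━━━━━━━━━━━━━━━━━━━━━━━━━━━┓
     ┃ HexEditor                    ┃
     ┠──────────────────────────────┨
     ┃00000000  33 48 f2 71 5b bf bf┃
     ┃00000010  b7 e7 93 86 a7 71 f2┃
     ┃00000020  68 f1 f1 b9 0d 88 88┃
     ┃00000030  a1 a1 bc f5 cc 49 b1┃
     ┃00000040  e6 b0 14 e0 e0 e0 e0┃
     ┃00000050  0d 0d               ┃
┏━━━━┃                              ┃
┃ Hex┃                              ┃
┠────┗━━━━━━━━━━━━━━━━━━━━━━━━━━━━━━┛
┃00000000  a5 ┃                      
┃00000010  40 ┃                      
┃00000020  26 ┃                      


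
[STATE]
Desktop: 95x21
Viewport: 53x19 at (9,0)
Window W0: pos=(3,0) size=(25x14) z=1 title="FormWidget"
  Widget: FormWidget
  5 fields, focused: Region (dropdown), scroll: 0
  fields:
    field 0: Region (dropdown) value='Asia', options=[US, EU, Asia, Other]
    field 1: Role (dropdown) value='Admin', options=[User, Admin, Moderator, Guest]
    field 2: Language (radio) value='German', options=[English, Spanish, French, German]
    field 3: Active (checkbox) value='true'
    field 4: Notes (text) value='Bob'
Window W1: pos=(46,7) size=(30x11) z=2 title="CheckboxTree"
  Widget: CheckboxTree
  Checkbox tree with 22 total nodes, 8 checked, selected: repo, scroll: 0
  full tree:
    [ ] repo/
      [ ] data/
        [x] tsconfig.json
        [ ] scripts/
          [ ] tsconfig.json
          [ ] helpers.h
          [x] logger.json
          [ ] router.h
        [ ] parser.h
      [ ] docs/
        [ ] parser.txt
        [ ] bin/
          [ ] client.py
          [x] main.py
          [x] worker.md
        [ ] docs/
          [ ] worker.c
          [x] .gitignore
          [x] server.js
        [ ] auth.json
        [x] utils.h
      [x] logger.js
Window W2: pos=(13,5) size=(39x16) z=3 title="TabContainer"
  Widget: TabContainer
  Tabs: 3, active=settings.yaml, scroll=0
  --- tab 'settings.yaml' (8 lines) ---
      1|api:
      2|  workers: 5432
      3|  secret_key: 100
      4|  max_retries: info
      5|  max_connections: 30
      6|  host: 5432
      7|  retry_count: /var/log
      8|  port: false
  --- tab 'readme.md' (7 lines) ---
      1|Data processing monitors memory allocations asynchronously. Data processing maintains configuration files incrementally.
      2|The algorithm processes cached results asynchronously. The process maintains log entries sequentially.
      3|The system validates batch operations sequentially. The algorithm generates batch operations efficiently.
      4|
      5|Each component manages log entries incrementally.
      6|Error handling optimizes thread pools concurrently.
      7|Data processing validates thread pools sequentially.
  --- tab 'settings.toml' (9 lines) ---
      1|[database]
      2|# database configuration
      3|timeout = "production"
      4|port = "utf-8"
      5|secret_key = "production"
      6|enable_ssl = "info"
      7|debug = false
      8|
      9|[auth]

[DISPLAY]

━━━━━━━━━━━━━━━━━━┓                                  
Widget            ┃                                  
──────────────────┨                                  
ion:     [Asia  ▼]┃                                  
e:       [Admin ▼]┃                                  
guag┏━━━━━━━━━━━━━━━━━━━━━━━━━━━━━━━━━━━━━┓          
ive:┃ TabContainer                        ┃          
es: ┠─────────────────────────────────────┨━━━━━━━━━━
    ┃[settings.yaml]│ readme.md │ settings┃kboxTree  
    ┃─────────────────────────────────────┃──────────
    ┃api:                                 ┃repo/     
    ┃  workers: 5432                      ┃] data/   
    ┃  secret_key: 100                    ┃[x] tsconf
━━━━┃  max_retries: info                  ┃[-] script
    ┃  max_connections: 30                ┃  [ ] tsco
    ┃  host: 5432                         ┃  [ ] help
    ┃  retry_count: /var/log              ┃  [x] logg
    ┃  port: false                        ┃━━━━━━━━━━
    ┃                                     ┃          


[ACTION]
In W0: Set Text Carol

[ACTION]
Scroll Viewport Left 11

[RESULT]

   ┏━━━━━━━━━━━━━━━━━━━━━━━┓                         
   ┃ FormWidget            ┃                         
   ┠───────────────────────┨                         
   ┃> Region:     [Asia  ▼]┃                         
   ┃  Role:       [Admin ▼]┃                         
   ┃  Languag┏━━━━━━━━━━━━━━━━━━━━━━━━━━━━━━━━━━━━━┓ 
   ┃  Active:┃ TabContainer                        ┃ 
   ┃  Notes: ┠─────────────────────────────────────┨━
   ┃         ┃[settings.yaml]│ readme.md │ settings┃k
   ┃         ┃─────────────────────────────────────┃─
   ┃         ┃api:                                 ┃r
   ┃         ┃  workers: 5432                      ┃]
   ┃         ┃  secret_key: 100                    ┃[
   ┗━━━━━━━━━┃  max_retries: info                  ┃[
             ┃  max_connections: 30                ┃ 
             ┃  host: 5432                         ┃ 
             ┃  retry_count: /var/log              ┃ 
             ┃  port: false                        ┃━
             ┃                                     ┃ 


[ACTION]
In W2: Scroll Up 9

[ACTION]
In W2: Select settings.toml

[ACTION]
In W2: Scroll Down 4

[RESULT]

   ┏━━━━━━━━━━━━━━━━━━━━━━━┓                         
   ┃ FormWidget            ┃                         
   ┠───────────────────────┨                         
   ┃> Region:     [Asia  ▼]┃                         
   ┃  Role:       [Admin ▼]┃                         
   ┃  Languag┏━━━━━━━━━━━━━━━━━━━━━━━━━━━━━━━━━━━━━┓ 
   ┃  Active:┃ TabContainer                        ┃ 
   ┃  Notes: ┠─────────────────────────────────────┨━
   ┃         ┃ settings.yaml │ readme.md │[settings┃k
   ┃         ┃─────────────────────────────────────┃─
   ┃         ┃secret_key = "production"            ┃r
   ┃         ┃enable_ssl = "info"                  ┃]
   ┃         ┃debug = false                        ┃[
   ┗━━━━━━━━━┃                                     ┃[
             ┃[auth]                               ┃ 
             ┃                                     ┃ 
             ┃                                     ┃ 
             ┃                                     ┃━
             ┃                                     ┃ 


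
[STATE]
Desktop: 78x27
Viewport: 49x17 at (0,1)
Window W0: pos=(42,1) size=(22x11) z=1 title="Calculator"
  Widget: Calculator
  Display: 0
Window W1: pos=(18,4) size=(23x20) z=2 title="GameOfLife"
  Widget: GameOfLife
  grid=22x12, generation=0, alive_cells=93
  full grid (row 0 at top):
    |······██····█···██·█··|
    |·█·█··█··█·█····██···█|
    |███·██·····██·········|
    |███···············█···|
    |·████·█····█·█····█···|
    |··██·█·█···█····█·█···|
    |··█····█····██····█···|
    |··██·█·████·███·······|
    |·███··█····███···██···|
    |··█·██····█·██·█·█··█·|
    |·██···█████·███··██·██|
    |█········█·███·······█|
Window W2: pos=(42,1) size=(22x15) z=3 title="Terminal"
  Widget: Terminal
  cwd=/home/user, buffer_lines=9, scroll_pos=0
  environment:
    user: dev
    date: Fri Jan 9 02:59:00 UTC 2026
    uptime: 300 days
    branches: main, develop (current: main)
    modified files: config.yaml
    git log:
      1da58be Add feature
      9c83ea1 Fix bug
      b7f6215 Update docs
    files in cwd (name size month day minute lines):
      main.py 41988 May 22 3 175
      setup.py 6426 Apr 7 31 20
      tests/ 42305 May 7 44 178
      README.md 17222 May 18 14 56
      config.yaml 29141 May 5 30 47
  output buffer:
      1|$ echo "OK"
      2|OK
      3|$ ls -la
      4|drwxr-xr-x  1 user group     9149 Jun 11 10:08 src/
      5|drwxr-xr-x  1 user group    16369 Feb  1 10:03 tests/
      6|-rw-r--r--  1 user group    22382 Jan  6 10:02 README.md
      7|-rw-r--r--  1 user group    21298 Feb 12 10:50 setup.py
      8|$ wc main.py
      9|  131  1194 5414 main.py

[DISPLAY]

                                          ┏━━━━━━
                                          ┃ Termi
                                          ┠──────
                  ┏━━━━━━━━━━━━━━━━━━━━━┓ ┃$ echo
                  ┃ GameOfLife          ┃ ┃OK    
                  ┠─────────────────────┨ ┃$ ls -
                  ┃Gen: 0               ┃ ┃drwxr-
                  ┃······██····█···██·█·┃ ┃drwxr-
                  ┃·█·█··█··█·█····██···┃ ┃-rw-r-
                  ┃███·██·····██········┃ ┃-rw-r-
                  ┃███···············█··┃ ┃$ wc m
                  ┃·████·█····█·█····█··┃ ┃  131 
                  ┃··██·█·█···█····█·█··┃ ┃$ █   
                  ┃··█····█····██····█··┃ ┃      
                  ┃··██·█·████·███······┃ ┗━━━━━━
                  ┃·███··█····███···██··┃        
                  ┃··█·██····█·██·█·█··█┃        


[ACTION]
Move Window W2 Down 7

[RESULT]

                                          ┏━━━━━━
                                          ┃ Calcu
                                          ┠──────
                  ┏━━━━━━━━━━━━━━━━━━━━━┓ ┃      
                  ┃ GameOfLife          ┃ ┃┌───┬─
                  ┠─────────────────────┨ ┃│ 7 │ 
                  ┃Gen: 0               ┃ ┃├───┼─
                  ┃······██····█···██·█·┃ ┏━━━━━━
                  ┃·█·█··█··█·█····██···┃ ┃ Termi
                  ┃███·██·····██········┃ ┠──────
                  ┃███···············█··┃ ┃$ echo
                  ┃·████·█····█·█····█··┃ ┃OK    
                  ┃··██·█·█···█····█·█··┃ ┃$ ls -
                  ┃··█····█····██····█··┃ ┃drwxr-
                  ┃··██·█·████·███······┃ ┃drwxr-
                  ┃·███··█····███···██··┃ ┃-rw-r-
                  ┃··█·██····█·██·█·█··█┃ ┃-rw-r-


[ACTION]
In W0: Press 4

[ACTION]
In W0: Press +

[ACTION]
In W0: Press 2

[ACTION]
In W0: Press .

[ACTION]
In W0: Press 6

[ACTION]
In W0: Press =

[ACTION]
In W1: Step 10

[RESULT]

                                          ┏━━━━━━
                                          ┃ Calcu
                                          ┠──────
                  ┏━━━━━━━━━━━━━━━━━━━━━┓ ┃      
                  ┃ GameOfLife          ┃ ┃┌───┬─
                  ┠─────────────────────┨ ┃│ 7 │ 
                  ┃Gen: 10              ┃ ┃├───┼─
                  ┃·················███·┃ ┏━━━━━━
                  ┃·····█████·······███·┃ ┃ Termi
                  ┃······███········█··█┃ ┠──────
                  ┃·······███·········█·┃ ┃$ echo
                  ┃········█·█········██┃ ┃OK    
                  ┃········█·█··········┃ ┃$ ls -
                  ┃········███········█·┃ ┃drwxr-
                  ┃···················██┃ ┃drwxr-
                  ┃·····█···············┃ ┃-rw-r-
                  ┃··█············██····┃ ┃-rw-r-


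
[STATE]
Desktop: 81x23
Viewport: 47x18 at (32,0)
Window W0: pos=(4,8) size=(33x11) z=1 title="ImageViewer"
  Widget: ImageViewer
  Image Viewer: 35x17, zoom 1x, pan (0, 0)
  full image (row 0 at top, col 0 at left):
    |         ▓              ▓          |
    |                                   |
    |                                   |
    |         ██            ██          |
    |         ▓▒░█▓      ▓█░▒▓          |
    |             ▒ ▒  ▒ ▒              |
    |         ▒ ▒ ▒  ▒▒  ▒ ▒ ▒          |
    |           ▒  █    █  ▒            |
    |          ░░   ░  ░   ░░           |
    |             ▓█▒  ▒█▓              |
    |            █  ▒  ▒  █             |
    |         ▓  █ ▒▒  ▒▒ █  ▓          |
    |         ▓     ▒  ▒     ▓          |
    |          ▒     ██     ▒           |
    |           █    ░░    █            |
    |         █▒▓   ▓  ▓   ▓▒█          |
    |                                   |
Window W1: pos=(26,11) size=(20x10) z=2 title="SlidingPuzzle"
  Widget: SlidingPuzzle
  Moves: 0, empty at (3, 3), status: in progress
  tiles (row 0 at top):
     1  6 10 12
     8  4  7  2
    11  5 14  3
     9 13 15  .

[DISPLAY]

                                               
                                               
                                               
                                               
                                               
                                               
                                               
                                               
━━━━┓                                          
    ┃                                          
────┨                                          
━━━━━━━━━━━━━┓                                 
ingPuzzle    ┃                                 
─────────────┨                                 
┬────┬────┬──┃                                 
│  6 │ 10 │ 1┃                                 
┼────┼────┼──┃                                 
│  4 │  7 │  ┃                                 


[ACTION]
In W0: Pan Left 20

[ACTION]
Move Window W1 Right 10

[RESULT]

                                               
                                               
                                               
                                               
                                               
                                               
                                               
                                               
━━━━┓                                          
    ┃                                          
────┨                                          
    ┏━━━━━━━━━━━━━━━━━━┓                       
    ┃ SlidingPuzzle    ┃                       
    ┠──────────────────┨                       
    ┃┌────┬────┬────┬──┃                       
    ┃│  1 │  6 │ 10 │ 1┃                       
    ┃├────┼────┼────┼──┃                       
    ┃│  8 │  4 │  7 │  ┃                       


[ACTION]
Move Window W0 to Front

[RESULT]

                                               
                                               
                                               
                                               
                                               
                                               
                                               
                                               
━━━━┓                                          
    ┃                                          
────┨                                          
    ┃━━━━━━━━━━━━━━━━━━┓                       
    ┃ SlidingPuzzle    ┃                       
    ┃──────────────────┨                       
    ┃┌────┬────┬────┬──┃                       
    ┃│  1 │  6 │ 10 │ 1┃                       
    ┃├────┼────┼────┼──┃                       
    ┃│  8 │  4 │  7 │  ┃                       


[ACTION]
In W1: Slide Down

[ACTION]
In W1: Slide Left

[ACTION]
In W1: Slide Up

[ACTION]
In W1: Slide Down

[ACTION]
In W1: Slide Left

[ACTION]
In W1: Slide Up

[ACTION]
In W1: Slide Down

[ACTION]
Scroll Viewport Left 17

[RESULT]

                                               
                                               
                                               
                                               
                                               
                                               
                                               
                                               
━━━━━━━━━━━━━━━━━━━━━┓                         
er                   ┃                         
─────────────────────┨                         
              ▓      ┃━━━━━━━━━━━━━━━━━━┓      
                     ┃ SlidingPuzzle    ┃      
                     ┃──────────────────┨      
█            ██      ┃┌────┬────┬────┬──┃      
▒░█▓      ▓█░▒▓      ┃│  1 │  6 │ 10 │ 1┃      
   ▒ ▒  ▒ ▒          ┃├────┼────┼────┼──┃      
 ▒ ▒  ▒▒  ▒ ▒ ▒      ┃│  8 │  4 │  7 │  ┃      
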